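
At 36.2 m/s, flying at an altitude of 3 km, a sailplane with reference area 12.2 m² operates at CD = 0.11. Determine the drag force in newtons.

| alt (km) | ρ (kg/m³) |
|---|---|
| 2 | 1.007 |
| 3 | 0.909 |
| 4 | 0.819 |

D = 799 N

At 3 km, from the table: ρ = 0.909 kg/m³.
Dynamic pressure q = ½ρv² = ½ × 0.909 × 36.2² = 595.6 Pa.
D = q·S·CD = 595.6 × 12.2 × 0.11 = 799 N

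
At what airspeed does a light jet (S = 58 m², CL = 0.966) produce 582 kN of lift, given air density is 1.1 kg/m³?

v = 137 m/s

L = ½ρv²S·CL ⇒ v = √(2L/(ρ·S·CL))
v = √(2 × 5.82×10^5 / (1.1 × 58 × 0.966)) = √18890 = 137 m/s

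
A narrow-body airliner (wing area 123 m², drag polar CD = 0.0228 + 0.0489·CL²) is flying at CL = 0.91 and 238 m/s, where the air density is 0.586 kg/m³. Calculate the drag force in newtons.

CD = 0.0228 + 0.0489 × 0.91² = 0.06329
D = ½ρv²S·CD = ½ × 0.586 × 238² × 123 × 0.06329 = 1.29×10^5 N

D = 1.29×10^5 N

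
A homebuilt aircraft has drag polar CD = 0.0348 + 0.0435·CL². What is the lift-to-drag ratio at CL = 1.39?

L/D = 11.7

CD = 0.0348 + 0.0435 × 1.39² = 0.1188
L/D = CL/CD = 1.39 / 0.1188 = 11.7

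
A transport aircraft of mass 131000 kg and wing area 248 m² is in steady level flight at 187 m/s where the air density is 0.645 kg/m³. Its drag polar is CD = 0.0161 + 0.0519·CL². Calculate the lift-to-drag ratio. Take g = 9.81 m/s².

In steady level flight, lift balances weight: W = mg = 131000 × 9.81 = 1.2851×10^6 N.
Dynamic pressure q = 0.5 × 0.645 × 187² = 11280 Pa.
CL = W/(q·S) = 1.2851×10^6 / (11280 × 248) = 0.4595.
CD = 0.0161 + 0.0519 × 0.4595² = 0.02706.
L/D = CL/CD = 0.4595 / 0.02706 = 17

L/D = 17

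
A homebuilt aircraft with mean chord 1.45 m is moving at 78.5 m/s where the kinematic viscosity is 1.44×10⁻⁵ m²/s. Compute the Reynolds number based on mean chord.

Re = 7.9×10^6

Re = v·c/ν = 78.5 × 1.45 / (1.44×10⁻⁵) = 7.9×10^6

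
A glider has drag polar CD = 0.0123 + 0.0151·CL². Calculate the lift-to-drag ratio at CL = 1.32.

L/D = 34.2

CD = 0.0123 + 0.0151 × 1.32² = 0.03861
L/D = CL/CD = 1.32 / 0.03861 = 34.2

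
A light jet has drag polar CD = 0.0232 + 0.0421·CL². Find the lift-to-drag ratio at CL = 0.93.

L/D = 15.6

CD = 0.0232 + 0.0421 × 0.93² = 0.05961
L/D = CL/CD = 0.93 / 0.05961 = 15.6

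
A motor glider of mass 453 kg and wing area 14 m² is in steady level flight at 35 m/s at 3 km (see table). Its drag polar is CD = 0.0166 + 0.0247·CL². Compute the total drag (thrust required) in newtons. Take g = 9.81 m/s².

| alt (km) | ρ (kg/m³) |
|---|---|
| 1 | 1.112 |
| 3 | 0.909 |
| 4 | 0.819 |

At 3 km, from the table: ρ = 0.909 kg/m³.
Level flight ⇒ L = W = m·g = 453 × 9.81 = 4443.9 N.
Dynamic pressure q = 0.5 × 0.909 × 35² = 556.8 Pa.
CL = W/(q·S) = 4443.9 / (556.8 × 14) = 0.5701.
CD = 0.0166 + 0.0247 × 0.5701² = 0.02463.
D = q·S·CD = 556.8 × 14 × 0.02463 = 192 N

D = 192 N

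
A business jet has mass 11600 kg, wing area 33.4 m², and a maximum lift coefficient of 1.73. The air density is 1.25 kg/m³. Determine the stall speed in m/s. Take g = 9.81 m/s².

V_stall = 56.1 m/s

At stall, lift equals weight: L = W = m·g = 11600 × 9.81 = 1.138×10^5 N.
V_stall = √(2W/(ρ·S·CL,max)) = √(2 × 1.138×10^5 / (1.25 × 33.4 × 1.73))
V_stall = √3151 = 56.1 m/s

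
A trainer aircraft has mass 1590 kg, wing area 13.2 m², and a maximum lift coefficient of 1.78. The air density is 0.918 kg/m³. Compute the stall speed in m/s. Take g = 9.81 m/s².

V_stall = 38 m/s

Stall occurs when L = W at CL,max. W = mg = 1590 × 9.81 = 15600 N.
From L = ½ρV²S·CL,max = W: V_stall = √(2W/(ρSCL,max)) = √(2·15600/(0.918·13.2·1.78))
V_stall = √1446 = 38 m/s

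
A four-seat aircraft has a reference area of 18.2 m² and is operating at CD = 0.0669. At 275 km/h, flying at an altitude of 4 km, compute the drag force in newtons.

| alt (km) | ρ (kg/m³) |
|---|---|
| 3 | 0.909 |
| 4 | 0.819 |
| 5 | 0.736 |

At 4 km, from the table: ρ = 0.819 kg/m³.
Convert speed: v = 275 km/h ÷ 3.6 = 76.39 m/s.
D = ½ρv²S·CD = ½ × 0.819 × 76.39² × 18.2 × 0.0669 = 2910 N

D = 2910 N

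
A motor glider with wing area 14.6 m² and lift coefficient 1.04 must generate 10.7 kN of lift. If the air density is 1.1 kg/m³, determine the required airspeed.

L = ½ρv²S·CL ⇒ v = √(2L/(ρ·S·CL))
v = √(2 × 10700 / (1.1 × 14.6 × 1.04)) = √1281 = 35.8 m/s

v = 35.8 m/s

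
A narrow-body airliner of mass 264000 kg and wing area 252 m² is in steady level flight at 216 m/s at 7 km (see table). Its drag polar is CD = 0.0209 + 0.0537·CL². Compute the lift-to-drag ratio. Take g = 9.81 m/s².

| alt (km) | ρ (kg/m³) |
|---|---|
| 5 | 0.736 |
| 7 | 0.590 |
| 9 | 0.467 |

L/D = 14.7

At 7 km, from the table: ρ = 0.590 kg/m³.
In steady level flight, lift balances weight: W = mg = 264000 × 9.81 = 2.5898×10^6 N.
Dynamic pressure q = 0.5 × 0.59 × 216² = 13760 Pa.
CL = 2W/(ρv²S) = 2×2.5898×10^6/(0.59×216²×252) = 0.7467.
CD = 0.0209 + 0.0537 × 0.7467² = 0.05084.
L/D = CL/CD = 0.7467 / 0.05084 = 14.7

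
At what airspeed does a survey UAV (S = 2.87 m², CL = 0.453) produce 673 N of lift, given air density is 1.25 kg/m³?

L = ½ρv²S·CL ⇒ v = √(2L/(ρ·S·CL))
v = √(2 × 673 / (1.25 × 2.87 × 0.453)) = √828.2 = 28.8 m/s

v = 28.8 m/s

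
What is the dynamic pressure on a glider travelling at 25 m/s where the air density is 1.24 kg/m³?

q = ½ρv² = ½ × 1.24 × 25² = 388 Pa

q = 388 Pa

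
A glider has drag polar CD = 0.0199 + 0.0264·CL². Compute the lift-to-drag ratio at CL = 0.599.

CD = 0.0199 + 0.0264 × 0.599² = 0.02937
L/D = CL/CD = 0.599 / 0.02937 = 20.4

L/D = 20.4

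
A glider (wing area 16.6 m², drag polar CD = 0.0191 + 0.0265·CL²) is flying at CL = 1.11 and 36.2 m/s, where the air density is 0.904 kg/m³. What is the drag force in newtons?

CD = 0.0191 + 0.0265 × 1.11² = 0.05175
D = ½ρv²S·CD = ½ × 0.904 × 36.2² × 16.6 × 0.05175 = 509 N

D = 509 N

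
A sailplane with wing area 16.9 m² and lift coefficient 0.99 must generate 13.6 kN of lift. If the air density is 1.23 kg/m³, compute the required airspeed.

v = 36.4 m/s

L = ½ρv²S·CL ⇒ v = √(2L/(ρ·S·CL))
v = √(2 × 13600 / (1.23 × 16.9 × 0.99)) = √1322 = 36.4 m/s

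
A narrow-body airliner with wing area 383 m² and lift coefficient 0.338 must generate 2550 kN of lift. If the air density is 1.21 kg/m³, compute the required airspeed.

v = 180 m/s

L = ½ρv²S·CL ⇒ v = √(2L/(ρ·S·CL))
v = √(2 × 2.55×10^6 / (1.21 × 383 × 0.338)) = √32560 = 180 m/s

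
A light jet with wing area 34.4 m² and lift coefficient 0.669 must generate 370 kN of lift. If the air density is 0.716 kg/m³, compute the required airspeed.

L = ½ρv²S·CL ⇒ v = √(2L/(ρ·S·CL))
v = √(2 × 3.7×10^5 / (0.716 × 34.4 × 0.669)) = √44910 = 212 m/s

v = 212 m/s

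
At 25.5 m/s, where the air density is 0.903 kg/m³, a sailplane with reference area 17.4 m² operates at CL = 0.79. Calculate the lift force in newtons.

L = 4040 N

Dynamic pressure q = ½ρv² = ½ × 0.903 × 25.5² = 293.6 Pa.
L = q·S·CL = 293.6 × 17.4 × 0.79 = 4040 N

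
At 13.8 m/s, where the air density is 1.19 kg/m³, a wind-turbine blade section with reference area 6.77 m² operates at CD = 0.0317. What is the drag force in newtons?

D = ½ρv²S·CD = ½ × 1.19 × 13.8² × 6.77 × 0.0317 = 24.3 N

D = 24.3 N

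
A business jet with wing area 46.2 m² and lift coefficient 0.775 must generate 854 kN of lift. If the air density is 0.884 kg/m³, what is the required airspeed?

L = ½ρv²S·CL ⇒ v = √(2L/(ρ·S·CL))
v = √(2 × 8.54×10^5 / (0.884 × 46.2 × 0.775)) = √53960 = 232 m/s

v = 232 m/s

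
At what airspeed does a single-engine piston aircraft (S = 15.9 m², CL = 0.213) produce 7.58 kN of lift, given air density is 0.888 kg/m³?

v = 71 m/s

L = ½ρv²S·CL ⇒ v = √(2L/(ρ·S·CL))
v = √(2 × 7580 / (0.888 × 15.9 × 0.213)) = √5041 = 71 m/s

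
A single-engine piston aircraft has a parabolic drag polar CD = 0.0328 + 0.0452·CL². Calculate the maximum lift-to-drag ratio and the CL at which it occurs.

For CD = CD0 + K·CL², (L/D)max occurs at CL* = √(CD0/K) and equals 1/(2√(K·CD0)).
(L/D)max = 1/(2√(0.0452 × 0.0328)) = 1/(2 × 0.0385) = 13
CL* = √(0.0328/0.0452) = 0.852

(L/D)max = 13, at CL = 0.852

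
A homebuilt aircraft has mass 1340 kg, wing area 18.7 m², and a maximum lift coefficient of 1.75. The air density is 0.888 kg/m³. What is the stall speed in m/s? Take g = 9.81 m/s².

At stall, lift equals weight: L = W = m·g = 1340 × 9.81 = 13150 N.
From L = ½ρV²S·CL,max = W: V_stall = √(2W/(ρSCL,max)) = √(2·13150/(0.888·18.7·1.75))
V_stall = √904.7 = 30.1 m/s

V_stall = 30.1 m/s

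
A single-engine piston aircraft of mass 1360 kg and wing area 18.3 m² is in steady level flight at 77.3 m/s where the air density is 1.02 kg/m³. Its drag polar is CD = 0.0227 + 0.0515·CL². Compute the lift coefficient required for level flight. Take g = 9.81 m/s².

CL = 0.239

Level flight ⇒ L = W = m·g = 1360 × 9.81 = 13342 N.
q = ½ρv² = ½ × 1.02 × 77.3² = 3047 Pa.
Required CL = L/(qS) = 13342/(3047·18.3) = 0.2392.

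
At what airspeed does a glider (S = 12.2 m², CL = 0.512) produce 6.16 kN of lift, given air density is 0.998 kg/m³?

L = ½ρv²S·CL ⇒ v = √(2L/(ρ·S·CL))
v = √(2 × 6160 / (0.998 × 12.2 × 0.512)) = √1976 = 44.5 m/s

v = 44.5 m/s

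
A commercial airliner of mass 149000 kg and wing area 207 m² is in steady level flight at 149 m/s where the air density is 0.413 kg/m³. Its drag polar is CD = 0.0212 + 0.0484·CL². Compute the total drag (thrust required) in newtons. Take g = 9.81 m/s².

D = 1.29×10^5 N

In steady level flight, lift balances weight: W = mg = 149000 × 9.81 = 1.4617×10^6 N.
q = ½ρv² = ½ × 0.413 × 149² = 4585 Pa.
CL = W/(q·S) = 1.4617×10^6 / (4585 × 207) = 1.54.
CD = 0.0212 + 0.0484 × 1.54² = 0.136.
D = q·S·CD = 4585 × 207 × 0.136 = 1.291×10^5 N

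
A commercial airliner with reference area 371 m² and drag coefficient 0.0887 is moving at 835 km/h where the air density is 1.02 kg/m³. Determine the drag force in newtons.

D = 9.03×10^5 N

Convert speed: v = 835 km/h ÷ 3.6 = 231.9 m/s.
D = ½ρv²S·CD = ½ × 1.02 × 231.9² × 371 × 0.0887 = 9.03×10^5 N ≈ 903 kN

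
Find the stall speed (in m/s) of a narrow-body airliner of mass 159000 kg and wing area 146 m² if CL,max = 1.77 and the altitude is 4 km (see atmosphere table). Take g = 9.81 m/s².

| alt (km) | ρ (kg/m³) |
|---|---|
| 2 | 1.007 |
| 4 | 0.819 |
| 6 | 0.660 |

At 4 km, from the table: ρ = 0.819 kg/m³.
At stall, lift equals weight: L = W = m·g = 159000 × 9.81 = 1.56×10^6 N.
From L = ½ρV²S·CL,max = W: V_stall = √(2W/(ρSCL,max)) = √(2·1.56×10^6/(0.819·146·1.77))
V_stall = √14740 = 121 m/s

V_stall = 121 m/s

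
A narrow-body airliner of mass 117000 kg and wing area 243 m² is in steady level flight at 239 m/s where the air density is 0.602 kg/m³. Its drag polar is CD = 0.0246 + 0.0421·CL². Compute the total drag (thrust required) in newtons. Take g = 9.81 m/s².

D = 1.16×10^5 N

In steady level flight, lift balances weight: W = mg = 117000 × 9.81 = 1.1478×10^6 N.
Dynamic pressure q = 0.5 × 0.602 × 239² = 17190 Pa.
CL = 2W/(ρv²S) = 2×1.1478×10^6/(0.602×239²×243) = 0.2747.
CD = 0.0246 + 0.0421 × 0.2747² = 0.02778.
D = q·S·CD = 17190 × 243 × 0.02778 = 1.161×10^5 N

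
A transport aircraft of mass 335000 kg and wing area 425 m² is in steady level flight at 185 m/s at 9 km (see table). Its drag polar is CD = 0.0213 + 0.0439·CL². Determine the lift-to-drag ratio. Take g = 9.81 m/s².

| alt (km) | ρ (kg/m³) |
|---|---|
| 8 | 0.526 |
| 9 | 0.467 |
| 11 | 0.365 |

At 9 km, from the table: ρ = 0.467 kg/m³.
Weight W = mg = 335000 × 9.81 = 3.2864×10^6 N; in level flight L = W.
q = ½ρv² = ½ × 0.467 × 185² = 7992 Pa.
Required CL = L/(qS) = 3.2864×10^6/(7992·425) = 0.9676.
CD = 0.0213 + 0.0439 × 0.9676² = 0.0624.
L/D = CL/CD = 0.9676 / 0.0624 = 15.5

L/D = 15.5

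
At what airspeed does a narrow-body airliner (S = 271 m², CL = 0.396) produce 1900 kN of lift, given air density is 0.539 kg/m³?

L = ½ρv²S·CL ⇒ v = √(2L/(ρ·S·CL))
v = √(2 × 1.9×10^6 / (0.539 × 271 × 0.396)) = √65690 = 256 m/s

v = 256 m/s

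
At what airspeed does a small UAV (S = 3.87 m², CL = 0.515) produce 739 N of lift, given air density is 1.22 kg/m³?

L = ½ρv²S·CL ⇒ v = √(2L/(ρ·S·CL))
v = √(2 × 739 / (1.22 × 3.87 × 0.515)) = √607.8 = 24.7 m/s

v = 24.7 m/s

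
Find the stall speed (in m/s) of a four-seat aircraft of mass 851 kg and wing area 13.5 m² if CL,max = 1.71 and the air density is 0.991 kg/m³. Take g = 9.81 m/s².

Stall occurs when L = W at CL,max. W = mg = 851 × 9.81 = 8348 N.
V_stall = √(2W/(ρ·S·CL,max)) = √(2 × 8348 / (0.991 × 13.5 × 1.71))
V_stall = √729.8 = 27 m/s

V_stall = 27 m/s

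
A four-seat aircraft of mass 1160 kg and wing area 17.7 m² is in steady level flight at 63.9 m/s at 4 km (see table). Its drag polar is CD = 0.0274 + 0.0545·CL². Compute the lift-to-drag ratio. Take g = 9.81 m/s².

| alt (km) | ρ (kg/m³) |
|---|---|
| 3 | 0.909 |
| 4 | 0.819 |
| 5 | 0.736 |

L/D = 10.8

At 4 km, from the table: ρ = 0.819 kg/m³.
Weight W = mg = 1160 × 9.81 = 11380 N; in level flight L = W.
q = ½ρv² = ½ × 0.819 × 63.9² = 1672 Pa.
CL = W/(q·S) = 11380 / (1672 × 17.7) = 0.3845.
CD = 0.0274 + 0.0545 × 0.3845² = 0.03546.
L/D = CL/CD = 0.3845 / 0.03546 = 10.8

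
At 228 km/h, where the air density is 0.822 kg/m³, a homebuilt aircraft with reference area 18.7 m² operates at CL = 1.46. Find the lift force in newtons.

L = 45000 N

Convert speed: v = 228 km/h ÷ 3.6 = 63.33 m/s.
Dynamic pressure q = ½ρv² = ½ × 0.822 × 63.33² = 1649 Pa.
L = q·S·CL = 1649 × 18.7 × 1.46 = 45000 N ≈ 45 kN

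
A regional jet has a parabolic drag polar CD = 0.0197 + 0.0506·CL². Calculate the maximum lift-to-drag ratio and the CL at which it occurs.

For CD = CD0 + K·CL², (L/D)max occurs at CL* = √(CD0/K) and equals 1/(2√(K·CD0)).
(L/D)max = 1/(2√(0.0506 × 0.0197)) = 1/(2 × 0.03157) = 15.8
CL* = √(0.0197/0.0506) = 0.624

(L/D)max = 15.8, at CL = 0.624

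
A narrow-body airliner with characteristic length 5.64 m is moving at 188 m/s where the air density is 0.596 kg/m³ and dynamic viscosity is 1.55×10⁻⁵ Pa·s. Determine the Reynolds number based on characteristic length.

Re = ρ·v·c/μ = 0.596 × 188 × 5.64 / (1.55×10⁻⁵) = 4.08×10^7

Re = 4.08×10^7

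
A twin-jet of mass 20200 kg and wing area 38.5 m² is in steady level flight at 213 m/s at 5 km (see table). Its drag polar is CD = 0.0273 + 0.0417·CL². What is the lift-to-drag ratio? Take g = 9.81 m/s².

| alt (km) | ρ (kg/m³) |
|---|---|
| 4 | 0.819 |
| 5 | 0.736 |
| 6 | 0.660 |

L/D = 9.86

At 5 km, from the table: ρ = 0.736 kg/m³.
Level flight ⇒ L = W = m·g = 20200 × 9.81 = 1.9816×10^5 N.
Dynamic pressure q = 0.5 × 0.736 × 213² = 16700 Pa.
CL = W/(q·S) = 1.9816×10^5 / (16700 × 38.5) = 0.3083.
CD = 0.0273 + 0.0417 × 0.3083² = 0.03126.
L/D = CL/CD = 0.3083 / 0.03126 = 9.86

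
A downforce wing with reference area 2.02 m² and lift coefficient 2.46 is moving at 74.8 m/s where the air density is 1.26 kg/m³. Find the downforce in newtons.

L = 17500 N

L = ½ρv²S·CL = ½ × 1.26 × 74.8² × 2.02 × 2.46 = 17500 N ≈ 17.5 kN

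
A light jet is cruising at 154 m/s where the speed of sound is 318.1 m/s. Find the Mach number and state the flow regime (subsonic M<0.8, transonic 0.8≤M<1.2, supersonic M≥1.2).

M = v/a = 154 / 318.1 = 0.484
M = 0.484 → subsonic.

M = 0.484 (subsonic)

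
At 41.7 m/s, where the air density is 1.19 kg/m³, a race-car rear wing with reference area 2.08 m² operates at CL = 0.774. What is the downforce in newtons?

L = 1670 N

Dynamic pressure q = ½ρv² = ½ × 1.19 × 41.7² = 1035 Pa.
L = q·S·CL = 1035 × 2.08 × 0.774 = 1670 N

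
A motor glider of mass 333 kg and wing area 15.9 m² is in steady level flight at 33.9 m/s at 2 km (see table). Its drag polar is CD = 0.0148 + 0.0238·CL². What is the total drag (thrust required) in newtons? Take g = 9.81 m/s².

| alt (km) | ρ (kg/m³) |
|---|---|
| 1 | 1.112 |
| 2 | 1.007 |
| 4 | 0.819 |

At 2 km, from the table: ρ = 1.007 kg/m³.
In steady level flight, lift balances weight: W = mg = 333 × 9.81 = 3266.7 N.
q = ½ρv² = ½ × 1.007 × 33.9² = 578.6 Pa.
CL = W/(q·S) = 3266.7 / (578.6 × 15.9) = 0.3551.
CD = 0.0148 + 0.0238 × 0.3551² = 0.0178.
D = q·S·CD = 578.6 × 15.9 × 0.0178 = 163.8 N

D = 164 N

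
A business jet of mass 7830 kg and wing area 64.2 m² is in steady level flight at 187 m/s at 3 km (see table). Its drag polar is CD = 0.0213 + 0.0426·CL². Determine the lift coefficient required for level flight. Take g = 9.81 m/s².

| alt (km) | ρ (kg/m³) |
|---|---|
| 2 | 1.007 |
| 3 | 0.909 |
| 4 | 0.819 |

At 3 km, from the table: ρ = 0.909 kg/m³.
Level flight ⇒ L = W = m·g = 7830 × 9.81 = 76812 N.
Dynamic pressure q = 0.5 × 0.909 × 187² = 15890 Pa.
CL = 2W/(ρv²S) = 2×76812/(0.909×187²×64.2) = 0.07528.

CL = 0.0753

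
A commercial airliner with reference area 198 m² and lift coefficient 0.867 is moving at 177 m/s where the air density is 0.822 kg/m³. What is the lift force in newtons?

Dynamic pressure q = ½ρv² = ½ × 0.822 × 177² = 12880 Pa.
L = q·S·CL = 12880 × 198 × 0.867 = 2.21×10^6 N ≈ 2210 kN

L = 2.21×10^6 N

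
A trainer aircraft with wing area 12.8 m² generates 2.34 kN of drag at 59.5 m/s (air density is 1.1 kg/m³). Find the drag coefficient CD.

From D = ½ρv²S·CD, rearranging gives CD = 2D/(ρv²S).
CD = 2 × 2340 / (1.1 × 59.5² × 12.8) = 0.0939

CD = 0.0939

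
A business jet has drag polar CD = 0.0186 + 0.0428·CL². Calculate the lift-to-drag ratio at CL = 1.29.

CD = 0.0186 + 0.0428 × 1.29² = 0.08982
L/D = CL/CD = 1.29 / 0.08982 = 14.4

L/D = 14.4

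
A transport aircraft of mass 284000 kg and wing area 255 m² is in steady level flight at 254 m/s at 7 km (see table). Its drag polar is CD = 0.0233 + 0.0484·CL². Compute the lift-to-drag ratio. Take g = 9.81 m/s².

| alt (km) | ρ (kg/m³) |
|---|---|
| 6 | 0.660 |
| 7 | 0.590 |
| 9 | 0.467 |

L/D = 14.6

At 7 km, from the table: ρ = 0.590 kg/m³.
In steady level flight, lift balances weight: W = mg = 284000 × 9.81 = 2.786×10^6 N.
q = ½ρv² = ½ × 0.59 × 254² = 19030 Pa.
Required CL = L/(qS) = 2.786×10^6/(19030·255) = 0.5741.
CD = 0.0233 + 0.0484 × 0.5741² = 0.03925.
L/D = CL/CD = 0.5741 / 0.03925 = 14.6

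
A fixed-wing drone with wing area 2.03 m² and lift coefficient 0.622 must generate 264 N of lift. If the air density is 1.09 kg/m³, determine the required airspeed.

L = ½ρv²S·CL ⇒ v = √(2L/(ρ·S·CL))
v = √(2 × 264 / (1.09 × 2.03 × 0.622)) = √383.6 = 19.6 m/s

v = 19.6 m/s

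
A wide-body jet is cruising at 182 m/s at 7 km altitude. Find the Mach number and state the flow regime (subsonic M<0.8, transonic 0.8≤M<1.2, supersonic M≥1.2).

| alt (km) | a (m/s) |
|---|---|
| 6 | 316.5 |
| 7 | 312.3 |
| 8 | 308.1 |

At 7 km, from the table: a = 312.3 m/s.
M = v/a = 182 / 312.3 = 0.583
M = 0.583 → subsonic.

M = 0.583 (subsonic)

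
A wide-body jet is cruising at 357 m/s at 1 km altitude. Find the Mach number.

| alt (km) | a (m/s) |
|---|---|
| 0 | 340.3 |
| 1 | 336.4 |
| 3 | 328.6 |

At 1 km, from the table: a = 336.4 m/s.
M = v/a = 357 / 336.4 = 1.06

M = 1.06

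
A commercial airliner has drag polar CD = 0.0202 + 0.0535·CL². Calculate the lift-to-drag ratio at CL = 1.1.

L/D = 13

CD = 0.0202 + 0.0535 × 1.1² = 0.08494
L/D = CL/CD = 1.1 / 0.08494 = 13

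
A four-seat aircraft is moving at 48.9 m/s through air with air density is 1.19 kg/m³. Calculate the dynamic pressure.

q = ½ρv² = ½ × 1.19 × 48.9² = 1420 Pa

q = 1420 Pa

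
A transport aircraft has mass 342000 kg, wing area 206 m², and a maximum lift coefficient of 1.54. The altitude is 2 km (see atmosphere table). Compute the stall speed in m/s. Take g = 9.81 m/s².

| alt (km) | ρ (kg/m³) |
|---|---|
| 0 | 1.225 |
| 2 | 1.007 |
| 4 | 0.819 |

V_stall = 145 m/s

At 2 km, from the table: ρ = 1.007 kg/m³.
Stall occurs when L = W at CL,max. W = mg = 342000 × 9.81 = 3.355×10^6 N.
V_stall = √(2W/(ρ·S·CL,max)) = √(2 × 3.355×10^6 / (1.007 × 206 × 1.54))
V_stall = √21000 = 145 m/s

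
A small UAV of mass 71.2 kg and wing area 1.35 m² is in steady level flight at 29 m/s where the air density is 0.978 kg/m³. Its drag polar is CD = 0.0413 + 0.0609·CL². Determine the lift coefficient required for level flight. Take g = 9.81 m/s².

CL = 1.26

Weight W = mg = 71.2 × 9.81 = 698.47 N; in level flight L = W.
q = ½ρv² = ½ × 0.978 × 29² = 411.2 Pa.
CL = W/(q·S) = 698.47 / (411.2 × 1.35) = 1.258.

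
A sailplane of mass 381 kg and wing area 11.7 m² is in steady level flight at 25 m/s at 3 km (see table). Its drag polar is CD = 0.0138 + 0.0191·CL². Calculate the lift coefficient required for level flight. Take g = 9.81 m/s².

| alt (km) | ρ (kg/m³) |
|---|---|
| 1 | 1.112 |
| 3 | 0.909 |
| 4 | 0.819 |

At 3 km, from the table: ρ = 0.909 kg/m³.
Level flight ⇒ L = W = m·g = 381 × 9.81 = 3737.6 N.
Dynamic pressure q = 0.5 × 0.909 × 25² = 284.1 Pa.
Required CL = L/(qS) = 3737.6/(284.1·11.7) = 1.125.

CL = 1.12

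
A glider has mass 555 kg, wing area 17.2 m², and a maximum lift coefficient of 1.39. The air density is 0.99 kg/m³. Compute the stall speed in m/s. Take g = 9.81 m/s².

At stall, lift equals weight: L = W = m·g = 555 × 9.81 = 5445 N.
From L = ½ρV²S·CL,max = W: V_stall = √(2W/(ρSCL,max)) = √(2·5445/(0.99·17.2·1.39))
V_stall = √460.1 = 21.4 m/s

V_stall = 21.4 m/s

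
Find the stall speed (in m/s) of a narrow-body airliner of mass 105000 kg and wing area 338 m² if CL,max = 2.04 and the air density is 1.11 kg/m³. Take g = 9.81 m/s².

V_stall = 51.9 m/s

At stall, lift equals weight: L = W = m·g = 105000 × 9.81 = 1.03×10^6 N.
From L = ½ρV²S·CL,max = W: V_stall = √(2W/(ρSCL,max)) = √(2·1.03×10^6/(1.11·338·2.04))
V_stall = √2692 = 51.9 m/s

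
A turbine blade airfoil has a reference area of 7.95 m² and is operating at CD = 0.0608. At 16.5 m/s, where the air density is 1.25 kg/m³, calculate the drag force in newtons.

D = 82.2 N

D = ½ρv²S·CD = ½ × 1.25 × 16.5² × 7.95 × 0.0608 = 82.2 N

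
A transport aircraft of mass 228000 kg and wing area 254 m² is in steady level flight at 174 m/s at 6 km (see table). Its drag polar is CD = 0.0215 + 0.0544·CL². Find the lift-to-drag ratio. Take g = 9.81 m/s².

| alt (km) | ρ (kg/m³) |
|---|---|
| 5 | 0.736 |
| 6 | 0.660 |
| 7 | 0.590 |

At 6 km, from the table: ρ = 0.660 kg/m³.
Level flight ⇒ L = W = m·g = 228000 × 9.81 = 2.2367×10^6 N.
q = ½ρv² = ½ × 0.66 × 174² = 9991 Pa.
CL = W/(q·S) = 2.2367×10^6 / (9991 × 254) = 0.8814.
CD = 0.0215 + 0.0544 × 0.8814² = 0.06376.
L/D = CL/CD = 0.8814 / 0.06376 = 13.8

L/D = 13.8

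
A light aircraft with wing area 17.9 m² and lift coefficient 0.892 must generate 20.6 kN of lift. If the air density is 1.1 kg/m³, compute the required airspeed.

L = ½ρv²S·CL ⇒ v = √(2L/(ρ·S·CL))
v = √(2 × 20600 / (1.1 × 17.9 × 0.892)) = √2346 = 48.4 m/s

v = 48.4 m/s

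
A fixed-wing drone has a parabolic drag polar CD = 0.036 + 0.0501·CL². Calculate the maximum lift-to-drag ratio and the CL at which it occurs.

(L/D)max = 11.8, at CL = 0.848

For CD = CD0 + K·CL², (L/D)max occurs at CL* = √(CD0/K) and equals 1/(2√(K·CD0)).
(L/D)max = 1/(2√(0.0501 × 0.036)) = 1/(2 × 0.04247) = 11.8
CL* = √(0.036/0.0501) = 0.848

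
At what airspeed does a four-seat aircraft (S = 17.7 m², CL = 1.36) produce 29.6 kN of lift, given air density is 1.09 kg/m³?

v = 47.5 m/s

L = ½ρv²S·CL ⇒ v = √(2L/(ρ·S·CL))
v = √(2 × 29600 / (1.09 × 17.7 × 1.36)) = √2256 = 47.5 m/s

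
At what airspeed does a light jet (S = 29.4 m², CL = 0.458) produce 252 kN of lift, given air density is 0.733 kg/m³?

v = 226 m/s

L = ½ρv²S·CL ⇒ v = √(2L/(ρ·S·CL))
v = √(2 × 2.52×10^5 / (0.733 × 29.4 × 0.458)) = √51060 = 226 m/s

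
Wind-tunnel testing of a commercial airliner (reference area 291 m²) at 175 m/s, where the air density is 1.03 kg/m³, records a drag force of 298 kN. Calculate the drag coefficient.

From D = ½ρv²S·CD, rearranging gives CD = 2D/(ρv²S).
CD = 2 × 2.98×10^5 / (1.03 × 175² × 291) = 0.0649

CD = 0.0649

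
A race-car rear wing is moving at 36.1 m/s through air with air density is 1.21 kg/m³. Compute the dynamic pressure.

q = ½ρv² = ½ × 1.21 × 36.1² = 788 Pa

q = 788 Pa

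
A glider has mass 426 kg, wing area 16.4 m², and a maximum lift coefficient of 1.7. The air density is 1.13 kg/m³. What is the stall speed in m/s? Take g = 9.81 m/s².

Stall occurs when L = W at CL,max. W = mg = 426 × 9.81 = 4179 N.
From L = ½ρV²S·CL,max = W: V_stall = √(2W/(ρSCL,max)) = √(2·4179/(1.13·16.4·1.7))
V_stall = √265.3 = 16.3 m/s

V_stall = 16.3 m/s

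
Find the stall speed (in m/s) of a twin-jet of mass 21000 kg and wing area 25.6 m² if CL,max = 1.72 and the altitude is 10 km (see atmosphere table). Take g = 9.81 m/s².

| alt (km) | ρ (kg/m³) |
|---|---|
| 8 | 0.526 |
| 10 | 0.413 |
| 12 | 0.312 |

V_stall = 151 m/s

At 10 km, from the table: ρ = 0.413 kg/m³.
Weight W = mg = 21000 × 9.81 = 2.06×10^5 N.
V_stall = √(2W/(ρ·S·CL,max)) = √(2 × 2.06×10^5 / (0.413 × 25.6 × 1.72))
V_stall = √22660 = 151 m/s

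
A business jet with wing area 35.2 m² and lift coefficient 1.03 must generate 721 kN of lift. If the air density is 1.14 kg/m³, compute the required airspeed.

v = 187 m/s

L = ½ρv²S·CL ⇒ v = √(2L/(ρ·S·CL))
v = √(2 × 7.21×10^5 / (1.14 × 35.2 × 1.03)) = √34890 = 187 m/s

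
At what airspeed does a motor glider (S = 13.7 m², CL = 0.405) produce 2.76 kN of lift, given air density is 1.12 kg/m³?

v = 29.8 m/s

L = ½ρv²S·CL ⇒ v = √(2L/(ρ·S·CL))
v = √(2 × 2760 / (1.12 × 13.7 × 0.405)) = √888.3 = 29.8 m/s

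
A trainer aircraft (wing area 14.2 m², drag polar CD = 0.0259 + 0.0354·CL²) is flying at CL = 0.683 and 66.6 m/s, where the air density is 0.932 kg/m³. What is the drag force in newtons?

D = 1240 N

CD = 0.0259 + 0.0354 × 0.683² = 0.04241
D = ½ρv²S·CD = ½ × 0.932 × 66.6² × 14.2 × 0.04241 = 1240 N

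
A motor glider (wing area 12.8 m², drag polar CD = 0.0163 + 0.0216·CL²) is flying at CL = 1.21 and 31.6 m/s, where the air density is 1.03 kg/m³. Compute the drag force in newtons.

CD = 0.0163 + 0.0216 × 1.21² = 0.04792
D = ½ρv²S·CD = ½ × 1.03 × 31.6² × 12.8 × 0.04792 = 315 N

D = 315 N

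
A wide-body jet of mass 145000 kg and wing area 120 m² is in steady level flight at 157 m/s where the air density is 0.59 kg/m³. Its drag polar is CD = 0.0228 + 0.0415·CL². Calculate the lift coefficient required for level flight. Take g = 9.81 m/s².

Weight W = mg = 145000 × 9.81 = 1.4224×10^6 N; in level flight L = W.
q = ½ρv² = ½ × 0.59 × 157² = 7271 Pa.
Required CL = L/(qS) = 1.4224×10^6/(7271·120) = 1.63.

CL = 1.63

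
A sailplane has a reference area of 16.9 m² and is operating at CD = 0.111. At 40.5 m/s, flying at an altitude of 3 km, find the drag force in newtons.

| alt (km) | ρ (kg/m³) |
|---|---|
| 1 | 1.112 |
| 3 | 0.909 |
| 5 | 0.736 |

At 3 km, from the table: ρ = 0.909 kg/m³.
D = ½ρv²S·CD = ½ × 0.909 × 40.5² × 16.9 × 0.111 = 1400 N

D = 1400 N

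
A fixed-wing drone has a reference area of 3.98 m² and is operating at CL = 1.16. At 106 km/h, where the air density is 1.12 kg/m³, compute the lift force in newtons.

L = 2240 N

Convert speed: v = 106 km/h ÷ 3.6 = 29.44 m/s.
Dynamic pressure q = ½ρv² = ½ × 1.12 × 29.44² = 485.5 Pa.
L = q·S·CL = 485.5 × 3.98 × 1.16 = 2240 N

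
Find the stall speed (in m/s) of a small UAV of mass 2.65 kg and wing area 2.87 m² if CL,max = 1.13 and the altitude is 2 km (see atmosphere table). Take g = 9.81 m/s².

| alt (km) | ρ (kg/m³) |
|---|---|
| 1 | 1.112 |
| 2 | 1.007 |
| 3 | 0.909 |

At 2 km, from the table: ρ = 1.007 kg/m³.
Weight W = mg = 2.65 × 9.81 = 26 N.
V_stall = √(2W/(ρ·S·CL,max)) = √(2 × 26 / (1.007 × 2.87 × 1.13))
V_stall = √15.92 = 3.99 m/s

V_stall = 3.99 m/s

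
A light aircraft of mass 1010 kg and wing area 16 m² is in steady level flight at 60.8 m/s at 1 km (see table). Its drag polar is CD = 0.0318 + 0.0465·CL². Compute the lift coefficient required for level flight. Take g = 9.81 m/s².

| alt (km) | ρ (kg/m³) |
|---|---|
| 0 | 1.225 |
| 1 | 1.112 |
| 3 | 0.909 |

At 1 km, from the table: ρ = 1.112 kg/m³.
Weight W = mg = 1010 × 9.81 = 9908.1 N; in level flight L = W.
Dynamic pressure q = 0.5 × 1.112 × 60.8² = 2055 Pa.
CL = W/(q·S) = 9908.1 / (2055 × 16) = 0.3013.

CL = 0.301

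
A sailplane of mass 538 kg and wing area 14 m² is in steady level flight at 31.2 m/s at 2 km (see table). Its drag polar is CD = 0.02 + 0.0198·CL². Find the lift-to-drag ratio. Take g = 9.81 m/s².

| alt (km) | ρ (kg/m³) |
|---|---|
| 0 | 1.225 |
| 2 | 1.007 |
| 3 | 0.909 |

At 2 km, from the table: ρ = 1.007 kg/m³.
Weight W = mg = 538 × 9.81 = 5277.8 N; in level flight L = W.
Dynamic pressure q = 0.5 × 1.007 × 31.2² = 490.1 Pa.
CL = 2W/(ρv²S) = 2×5277.8/(1.007×31.2²×14) = 0.7692.
CD = 0.02 + 0.0198 × 0.7692² = 0.03171.
L/D = CL/CD = 0.7692 / 0.03171 = 24.3

L/D = 24.3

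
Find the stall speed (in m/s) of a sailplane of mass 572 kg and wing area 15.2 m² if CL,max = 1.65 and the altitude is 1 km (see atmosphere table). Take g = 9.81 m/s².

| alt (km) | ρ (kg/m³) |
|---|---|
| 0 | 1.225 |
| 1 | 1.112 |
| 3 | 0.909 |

V_stall = 20.1 m/s

At 1 km, from the table: ρ = 1.112 kg/m³.
Weight W = mg = 572 × 9.81 = 5611 N.
V_stall = √(2W/(ρ·S·CL,max)) = √(2 × 5611 / (1.112 × 15.2 × 1.65))
V_stall = √402.4 = 20.1 m/s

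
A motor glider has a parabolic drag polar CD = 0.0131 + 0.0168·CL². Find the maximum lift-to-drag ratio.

(L/D)max = 33.7

For CD = CD0 + K·CL², (L/D)max occurs at CL* = √(CD0/K) and equals 1/(2√(K·CD0)).
(L/D)max = 1/(2√(0.0168 × 0.0131)) = 1/(2 × 0.01484) = 33.7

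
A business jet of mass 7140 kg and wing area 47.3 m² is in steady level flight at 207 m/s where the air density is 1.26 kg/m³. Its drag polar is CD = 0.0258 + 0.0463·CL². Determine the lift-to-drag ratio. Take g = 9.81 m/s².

Level flight ⇒ L = W = m·g = 7140 × 9.81 = 70043 N.
q = ½ρv² = ½ × 1.26 × 207² = 26990 Pa.
Required CL = L/(qS) = 70043/(26990·47.3) = 0.05486.
CD = 0.0258 + 0.0463 × 0.05486² = 0.02594.
L/D = CL/CD = 0.05486 / 0.02594 = 2.11

L/D = 2.11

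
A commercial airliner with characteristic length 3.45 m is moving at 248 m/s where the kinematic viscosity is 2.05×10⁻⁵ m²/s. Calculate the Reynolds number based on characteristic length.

Re = 4.17×10^7

Re = v·c/ν = 248 × 3.45 / (2.05×10⁻⁵) = 4.17×10^7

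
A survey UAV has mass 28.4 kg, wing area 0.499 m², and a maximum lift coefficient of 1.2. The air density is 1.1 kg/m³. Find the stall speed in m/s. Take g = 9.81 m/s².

Weight W = mg = 28.4 × 9.81 = 278.6 N.
From L = ½ρV²S·CL,max = W: V_stall = √(2W/(ρSCL,max)) = √(2·278.6/(1.1·0.499·1.2))
V_stall = √845.9 = 29.1 m/s

V_stall = 29.1 m/s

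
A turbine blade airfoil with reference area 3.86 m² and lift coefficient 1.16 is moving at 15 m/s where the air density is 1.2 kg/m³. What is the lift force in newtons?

Dynamic pressure q = ½ρv² = ½ × 1.2 × 15² = 135 Pa.
L = q·S·CL = 135 × 3.86 × 1.16 = 604 N

L = 604 N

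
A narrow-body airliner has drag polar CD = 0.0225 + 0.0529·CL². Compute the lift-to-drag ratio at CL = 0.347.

CD = 0.0225 + 0.0529 × 0.347² = 0.02887
L/D = CL/CD = 0.347 / 0.02887 = 12

L/D = 12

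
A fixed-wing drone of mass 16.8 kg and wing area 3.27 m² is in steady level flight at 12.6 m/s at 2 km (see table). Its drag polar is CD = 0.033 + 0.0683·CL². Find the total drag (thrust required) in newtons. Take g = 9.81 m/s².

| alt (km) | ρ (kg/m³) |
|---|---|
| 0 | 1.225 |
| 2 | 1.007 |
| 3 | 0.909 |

At 2 km, from the table: ρ = 1.007 kg/m³.
Weight W = mg = 16.8 × 9.81 = 164.81 N; in level flight L = W.
Dynamic pressure q = 0.5 × 1.007 × 12.6² = 79.94 Pa.
Required CL = L/(qS) = 164.81/(79.94·3.27) = 0.6305.
CD = 0.033 + 0.0683 × 0.6305² = 0.06015.
D = q·S·CD = 79.94 × 3.27 × 0.06015 = 15.72 N

D = 15.7 N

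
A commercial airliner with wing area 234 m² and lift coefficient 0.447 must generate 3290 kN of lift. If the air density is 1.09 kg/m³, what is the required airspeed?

L = ½ρv²S·CL ⇒ v = √(2L/(ρ·S·CL))
v = √(2 × 3.29×10^6 / (1.09 × 234 × 0.447)) = √57710 = 240 m/s

v = 240 m/s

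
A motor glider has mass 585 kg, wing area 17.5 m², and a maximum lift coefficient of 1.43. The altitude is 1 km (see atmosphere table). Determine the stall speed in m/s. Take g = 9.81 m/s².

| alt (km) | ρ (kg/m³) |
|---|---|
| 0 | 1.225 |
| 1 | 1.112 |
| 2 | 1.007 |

V_stall = 20.3 m/s

At 1 km, from the table: ρ = 1.112 kg/m³.
Weight W = mg = 585 × 9.81 = 5739 N.
From L = ½ρV²S·CL,max = W: V_stall = √(2W/(ρSCL,max)) = √(2·5739/(1.112·17.5·1.43))
V_stall = √412.5 = 20.3 m/s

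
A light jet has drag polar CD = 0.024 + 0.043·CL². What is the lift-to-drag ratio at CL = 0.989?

CD = 0.024 + 0.043 × 0.989² = 0.06606
L/D = CL/CD = 0.989 / 0.06606 = 15

L/D = 15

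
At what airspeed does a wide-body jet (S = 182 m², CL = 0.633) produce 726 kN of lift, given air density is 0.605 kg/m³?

L = ½ρv²S·CL ⇒ v = √(2L/(ρ·S·CL))
v = √(2 × 7.26×10^5 / (0.605 × 182 × 0.633)) = √20830 = 144 m/s

v = 144 m/s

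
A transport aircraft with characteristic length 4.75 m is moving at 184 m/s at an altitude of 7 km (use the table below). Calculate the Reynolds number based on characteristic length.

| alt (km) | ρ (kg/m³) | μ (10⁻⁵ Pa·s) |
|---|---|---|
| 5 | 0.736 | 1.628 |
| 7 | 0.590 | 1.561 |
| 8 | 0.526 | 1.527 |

Re = 3.3×10^7

At 7 km, from the table: ρ = 0.590 kg/m³, μ = 1.561×10⁻⁵ Pa·s.
Re = ρ·v·c/μ = 0.59 × 184 × 4.75 / (1.561×10⁻⁵) = 3.3×10^7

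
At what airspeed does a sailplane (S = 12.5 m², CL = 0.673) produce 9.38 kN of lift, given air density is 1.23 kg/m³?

v = 42.6 m/s

L = ½ρv²S·CL ⇒ v = √(2L/(ρ·S·CL))
v = √(2 × 9380 / (1.23 × 12.5 × 0.673)) = √1813 = 42.6 m/s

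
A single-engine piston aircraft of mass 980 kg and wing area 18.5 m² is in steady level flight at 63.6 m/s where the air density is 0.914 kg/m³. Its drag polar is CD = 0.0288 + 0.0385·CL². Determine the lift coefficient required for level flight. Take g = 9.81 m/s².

CL = 0.281

Weight W = mg = 980 × 9.81 = 9613.8 N; in level flight L = W.
Dynamic pressure q = 0.5 × 0.914 × 63.6² = 1849 Pa.
CL = 2W/(ρv²S) = 2×9613.8/(0.914×63.6²×18.5) = 0.2811.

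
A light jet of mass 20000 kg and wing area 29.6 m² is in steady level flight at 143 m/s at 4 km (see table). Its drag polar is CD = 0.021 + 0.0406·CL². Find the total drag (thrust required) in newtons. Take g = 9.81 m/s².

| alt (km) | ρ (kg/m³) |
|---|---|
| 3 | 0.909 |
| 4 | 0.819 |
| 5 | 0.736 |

D = 11500 N

At 4 km, from the table: ρ = 0.819 kg/m³.
Weight W = mg = 20000 × 9.81 = 1.962×10^5 N; in level flight L = W.
q = ½ρv² = ½ × 0.819 × 143² = 8374 Pa.
CL = 2W/(ρv²S) = 2×1.962×10^5/(0.819×143²×29.6) = 0.7916.
CD = 0.021 + 0.0406 × 0.7916² = 0.04644.
D = q·S·CD = 8374 × 29.6 × 0.04644 = 11510 N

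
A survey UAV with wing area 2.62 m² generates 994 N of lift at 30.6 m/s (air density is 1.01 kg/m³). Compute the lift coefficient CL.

CL = 0.802

From L = ½ρv²S·CL, rearranging gives CL = 2L/(ρv²S).
CL = 2 × 994 / (1.01 × 30.6² × 2.62) = 0.802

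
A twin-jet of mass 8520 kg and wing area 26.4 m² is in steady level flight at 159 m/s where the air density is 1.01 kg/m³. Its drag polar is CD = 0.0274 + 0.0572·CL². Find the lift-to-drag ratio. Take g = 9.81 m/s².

L/D = 8.02

Level flight ⇒ L = W = m·g = 8520 × 9.81 = 83581 N.
Dynamic pressure q = 0.5 × 1.01 × 159² = 12770 Pa.
CL = W/(q·S) = 83581 / (12770 × 26.4) = 0.248.
CD = 0.0274 + 0.0572 × 0.248² = 0.03092.
L/D = CL/CD = 0.248 / 0.03092 = 8.02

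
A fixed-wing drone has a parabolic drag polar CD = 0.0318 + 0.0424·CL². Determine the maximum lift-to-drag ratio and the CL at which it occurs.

(L/D)max = 13.6, at CL = 0.866

For CD = CD0 + K·CL², (L/D)max occurs at CL* = √(CD0/K) and equals 1/(2√(K·CD0)).
(L/D)max = 1/(2√(0.0424 × 0.0318)) = 1/(2 × 0.03672) = 13.6
CL* = √(0.0318/0.0424) = 0.866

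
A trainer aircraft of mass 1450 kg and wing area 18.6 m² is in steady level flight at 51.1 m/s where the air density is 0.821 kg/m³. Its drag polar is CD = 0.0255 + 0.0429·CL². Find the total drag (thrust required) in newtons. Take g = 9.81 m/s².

D = 944 N

Weight W = mg = 1450 × 9.81 = 14224 N; in level flight L = W.
Dynamic pressure q = 0.5 × 0.821 × 51.1² = 1072 Pa.
CL = W/(q·S) = 14224 / (1072 × 18.6) = 0.7135.
CD = 0.0255 + 0.0429 × 0.7135² = 0.04734.
D = q·S·CD = 1072 × 18.6 × 0.04734 = 943.8 N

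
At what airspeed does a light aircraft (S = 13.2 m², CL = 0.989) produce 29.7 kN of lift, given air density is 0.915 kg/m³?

L = ½ρv²S·CL ⇒ v = √(2L/(ρ·S·CL))
v = √(2 × 29700 / (0.915 × 13.2 × 0.989)) = √4973 = 70.5 m/s

v = 70.5 m/s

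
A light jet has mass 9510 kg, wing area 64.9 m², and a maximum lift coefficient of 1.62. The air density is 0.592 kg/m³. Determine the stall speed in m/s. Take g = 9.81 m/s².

V_stall = 54.8 m/s

At stall, lift equals weight: L = W = m·g = 9510 × 9.81 = 93290 N.
V_stall = √(2W/(ρ·S·CL,max)) = √(2 × 93290 / (0.592 × 64.9 × 1.62))
V_stall = √2998 = 54.8 m/s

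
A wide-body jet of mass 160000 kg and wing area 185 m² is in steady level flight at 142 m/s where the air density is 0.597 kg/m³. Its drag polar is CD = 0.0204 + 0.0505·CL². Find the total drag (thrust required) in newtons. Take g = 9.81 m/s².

Weight W = mg = 160000 × 9.81 = 1.5696×10^6 N; in level flight L = W.
q = ½ρv² = ½ × 0.597 × 142² = 6019 Pa.
CL = 2W/(ρv²S) = 2×1.5696×10^6/(0.597×142²×185) = 1.41.
CD = 0.0204 + 0.0505 × 1.41² = 0.1207.
D = q·S·CD = 6019 × 185 × 0.1207 = 1.344×10^5 N

D = 1.34×10^5 N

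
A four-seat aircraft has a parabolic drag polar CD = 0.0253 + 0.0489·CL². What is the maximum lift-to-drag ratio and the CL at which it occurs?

For CD = CD0 + K·CL², (L/D)max occurs at CL* = √(CD0/K) and equals 1/(2√(K·CD0)).
(L/D)max = 1/(2√(0.0489 × 0.0253)) = 1/(2 × 0.03517) = 14.2
CL* = √(0.0253/0.0489) = 0.719

(L/D)max = 14.2, at CL = 0.719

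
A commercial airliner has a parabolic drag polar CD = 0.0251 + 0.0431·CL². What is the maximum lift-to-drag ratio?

(L/D)max = 15.2

For CD = CD0 + K·CL², (L/D)max occurs at CL* = √(CD0/K) and equals 1/(2√(K·CD0)).
(L/D)max = 1/(2√(0.0431 × 0.0251)) = 1/(2 × 0.03289) = 15.2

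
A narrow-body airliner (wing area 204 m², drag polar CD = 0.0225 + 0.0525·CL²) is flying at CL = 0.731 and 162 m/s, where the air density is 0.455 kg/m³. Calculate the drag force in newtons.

D = 61600 N

CD = 0.0225 + 0.0525 × 0.731² = 0.05055
D = ½ρv²S·CD = ½ × 0.455 × 162² × 204 × 0.05055 = 61600 N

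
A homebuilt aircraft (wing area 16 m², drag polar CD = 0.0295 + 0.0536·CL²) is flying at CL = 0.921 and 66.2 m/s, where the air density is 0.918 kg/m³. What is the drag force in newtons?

D = 2410 N

CD = 0.0295 + 0.0536 × 0.921² = 0.07497
D = ½ρv²S·CD = ½ × 0.918 × 66.2² × 16 × 0.07497 = 2410 N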